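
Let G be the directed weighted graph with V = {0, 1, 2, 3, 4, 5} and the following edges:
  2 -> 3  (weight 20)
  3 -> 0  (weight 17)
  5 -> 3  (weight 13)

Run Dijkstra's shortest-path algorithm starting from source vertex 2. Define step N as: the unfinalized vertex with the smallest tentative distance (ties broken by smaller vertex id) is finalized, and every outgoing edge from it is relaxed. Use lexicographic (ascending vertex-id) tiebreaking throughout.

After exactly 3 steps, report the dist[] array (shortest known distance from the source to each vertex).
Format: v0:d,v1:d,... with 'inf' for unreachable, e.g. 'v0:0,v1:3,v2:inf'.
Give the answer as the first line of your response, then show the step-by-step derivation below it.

v0:37,v1:inf,v2:0,v3:20,v4:inf,v5:inf

step 1: dist = v0:inf,v1:inf,v2:0,v3:20,v4:inf,v5:inf
step 2: dist = v0:37,v1:inf,v2:0,v3:20,v4:inf,v5:inf
step 3: dist = v0:37,v1:inf,v2:0,v3:20,v4:inf,v5:inf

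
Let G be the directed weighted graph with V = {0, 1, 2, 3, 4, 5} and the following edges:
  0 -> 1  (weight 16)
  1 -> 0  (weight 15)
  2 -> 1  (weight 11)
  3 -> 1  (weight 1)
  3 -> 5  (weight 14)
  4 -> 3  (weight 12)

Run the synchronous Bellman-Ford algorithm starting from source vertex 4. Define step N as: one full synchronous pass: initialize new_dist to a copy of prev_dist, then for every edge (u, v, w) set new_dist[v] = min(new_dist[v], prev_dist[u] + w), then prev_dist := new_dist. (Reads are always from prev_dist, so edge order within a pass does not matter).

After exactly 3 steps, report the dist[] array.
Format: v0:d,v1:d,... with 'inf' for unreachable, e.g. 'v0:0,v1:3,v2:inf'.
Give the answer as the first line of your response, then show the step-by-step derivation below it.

v0:28,v1:13,v2:inf,v3:12,v4:0,v5:26

step 1: dist = v0:inf,v1:inf,v2:inf,v3:12,v4:0,v5:inf
step 2: dist = v0:inf,v1:13,v2:inf,v3:12,v4:0,v5:26
step 3: dist = v0:28,v1:13,v2:inf,v3:12,v4:0,v5:26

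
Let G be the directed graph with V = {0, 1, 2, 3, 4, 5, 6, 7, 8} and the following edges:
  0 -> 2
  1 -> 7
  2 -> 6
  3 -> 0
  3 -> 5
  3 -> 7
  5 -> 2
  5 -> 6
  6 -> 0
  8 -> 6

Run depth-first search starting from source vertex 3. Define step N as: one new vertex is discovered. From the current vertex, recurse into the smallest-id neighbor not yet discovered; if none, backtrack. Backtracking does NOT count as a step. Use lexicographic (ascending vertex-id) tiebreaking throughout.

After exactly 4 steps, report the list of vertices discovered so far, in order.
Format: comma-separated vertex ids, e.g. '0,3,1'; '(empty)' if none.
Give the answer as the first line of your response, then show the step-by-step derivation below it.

3,0,2,6

step 1: discover 3; path=3; order=3
step 2: discover 0; path=3>0; order=3,0
step 3: discover 2; path=3>0>2; order=3,0,2
step 4: discover 6; path=3>0>2>6; order=3,0,2,6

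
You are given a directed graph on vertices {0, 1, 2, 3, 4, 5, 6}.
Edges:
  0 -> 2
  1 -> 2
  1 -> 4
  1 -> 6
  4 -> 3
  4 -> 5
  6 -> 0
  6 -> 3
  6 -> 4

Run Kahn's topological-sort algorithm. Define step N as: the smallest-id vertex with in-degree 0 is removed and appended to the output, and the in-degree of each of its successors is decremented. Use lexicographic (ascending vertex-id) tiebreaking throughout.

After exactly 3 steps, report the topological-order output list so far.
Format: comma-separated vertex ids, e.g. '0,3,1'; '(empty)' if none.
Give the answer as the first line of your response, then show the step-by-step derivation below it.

1,6,0

step 1: output 1; order=[1]; indeg=(1,0,1,2,1,1,0)
step 2: output 6; order=[1,6]; indeg=(0,0,1,1,0,1,0)
step 3: output 0; order=[1,6,0]; indeg=(0,0,0,1,0,1,0)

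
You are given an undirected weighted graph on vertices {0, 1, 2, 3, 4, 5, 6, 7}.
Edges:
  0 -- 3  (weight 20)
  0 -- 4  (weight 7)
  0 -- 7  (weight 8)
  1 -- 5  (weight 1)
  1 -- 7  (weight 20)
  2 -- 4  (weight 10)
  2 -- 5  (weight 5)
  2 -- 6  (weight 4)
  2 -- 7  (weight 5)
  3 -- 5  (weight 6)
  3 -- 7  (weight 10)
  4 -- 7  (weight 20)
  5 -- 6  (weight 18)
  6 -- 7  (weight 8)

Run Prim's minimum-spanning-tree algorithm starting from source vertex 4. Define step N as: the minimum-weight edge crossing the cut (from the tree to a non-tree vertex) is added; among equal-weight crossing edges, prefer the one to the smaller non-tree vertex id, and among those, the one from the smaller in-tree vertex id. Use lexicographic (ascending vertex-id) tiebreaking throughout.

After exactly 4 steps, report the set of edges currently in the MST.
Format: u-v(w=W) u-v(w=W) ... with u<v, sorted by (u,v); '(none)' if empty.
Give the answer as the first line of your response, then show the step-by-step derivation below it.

0-4(w=7) 0-7(w=8) 2-6(w=4) 2-7(w=5)

step 1: add edge 0-4 (w=7); MST = {0-4(w=7)}
step 2: add edge 0-7 (w=8); MST = {0-4(w=7) 0-7(w=8)}
step 3: add edge 2-7 (w=5); MST = {0-4(w=7) 0-7(w=8) 2-7(w=5)}
step 4: add edge 2-6 (w=4); MST = {0-4(w=7) 0-7(w=8) 2-6(w=4) 2-7(w=5)}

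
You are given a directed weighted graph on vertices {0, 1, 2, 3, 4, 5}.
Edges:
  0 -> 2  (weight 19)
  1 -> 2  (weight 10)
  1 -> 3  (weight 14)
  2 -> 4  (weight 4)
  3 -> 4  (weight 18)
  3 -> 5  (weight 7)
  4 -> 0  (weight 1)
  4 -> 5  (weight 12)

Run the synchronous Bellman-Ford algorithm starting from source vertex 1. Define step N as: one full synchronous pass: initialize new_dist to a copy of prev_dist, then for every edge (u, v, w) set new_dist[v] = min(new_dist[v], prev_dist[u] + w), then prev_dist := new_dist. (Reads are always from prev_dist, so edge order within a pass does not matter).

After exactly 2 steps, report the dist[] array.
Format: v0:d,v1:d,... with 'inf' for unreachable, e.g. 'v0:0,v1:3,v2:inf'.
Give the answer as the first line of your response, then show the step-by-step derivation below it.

v0:inf,v1:0,v2:10,v3:14,v4:14,v5:21

step 1: dist = v0:inf,v1:0,v2:10,v3:14,v4:inf,v5:inf
step 2: dist = v0:inf,v1:0,v2:10,v3:14,v4:14,v5:21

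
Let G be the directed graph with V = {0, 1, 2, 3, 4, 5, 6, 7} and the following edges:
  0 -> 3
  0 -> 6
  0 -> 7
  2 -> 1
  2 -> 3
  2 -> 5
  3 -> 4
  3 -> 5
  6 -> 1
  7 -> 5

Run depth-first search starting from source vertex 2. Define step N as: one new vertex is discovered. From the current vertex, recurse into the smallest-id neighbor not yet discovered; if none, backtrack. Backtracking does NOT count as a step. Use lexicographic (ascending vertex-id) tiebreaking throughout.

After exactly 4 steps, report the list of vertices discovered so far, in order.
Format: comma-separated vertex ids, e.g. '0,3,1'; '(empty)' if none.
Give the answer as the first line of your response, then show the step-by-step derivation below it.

2,1,3,4

step 1: discover 2; path=2; order=2
step 2: discover 1; path=2>1; order=2,1
step 3: discover 3; path=2>3; order=2,1,3
step 4: discover 4; path=2>3>4; order=2,1,3,4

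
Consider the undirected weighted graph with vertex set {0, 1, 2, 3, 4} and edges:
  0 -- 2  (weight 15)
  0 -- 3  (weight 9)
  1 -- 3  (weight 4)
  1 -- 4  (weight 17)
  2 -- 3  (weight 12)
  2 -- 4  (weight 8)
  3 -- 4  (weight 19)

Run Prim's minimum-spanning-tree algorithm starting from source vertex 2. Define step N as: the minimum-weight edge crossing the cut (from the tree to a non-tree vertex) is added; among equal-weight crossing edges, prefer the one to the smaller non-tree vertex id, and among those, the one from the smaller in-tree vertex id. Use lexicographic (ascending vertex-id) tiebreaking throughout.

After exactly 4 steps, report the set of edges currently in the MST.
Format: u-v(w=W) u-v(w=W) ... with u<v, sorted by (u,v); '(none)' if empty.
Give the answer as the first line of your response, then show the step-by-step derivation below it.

0-3(w=9) 1-3(w=4) 2-3(w=12) 2-4(w=8)

step 1: add edge 2-4 (w=8); MST = {2-4(w=8)}
step 2: add edge 2-3 (w=12); MST = {2-3(w=12) 2-4(w=8)}
step 3: add edge 1-3 (w=4); MST = {1-3(w=4) 2-3(w=12) 2-4(w=8)}
step 4: add edge 0-3 (w=9); MST = {0-3(w=9) 1-3(w=4) 2-3(w=12) 2-4(w=8)}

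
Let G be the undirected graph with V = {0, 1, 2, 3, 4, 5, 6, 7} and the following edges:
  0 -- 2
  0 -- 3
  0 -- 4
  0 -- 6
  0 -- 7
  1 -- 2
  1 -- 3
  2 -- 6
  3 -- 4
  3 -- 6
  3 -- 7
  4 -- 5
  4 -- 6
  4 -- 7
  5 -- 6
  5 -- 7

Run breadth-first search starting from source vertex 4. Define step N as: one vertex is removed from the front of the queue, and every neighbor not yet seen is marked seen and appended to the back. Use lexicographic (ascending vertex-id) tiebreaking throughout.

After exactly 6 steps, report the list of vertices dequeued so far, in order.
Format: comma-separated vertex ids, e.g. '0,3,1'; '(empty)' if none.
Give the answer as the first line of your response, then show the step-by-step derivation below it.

4,0,3,5,6,7

step 1: dequeue 4; queue=[0,3,5,6,7]; order=4
step 2: dequeue 0; queue=[3,5,6,7,2]; order=4,0
step 3: dequeue 3; queue=[5,6,7,2,1]; order=4,0,3
step 4: dequeue 5; queue=[6,7,2,1]; order=4,0,3,5
step 5: dequeue 6; queue=[7,2,1]; order=4,0,3,5,6
step 6: dequeue 7; queue=[2,1]; order=4,0,3,5,6,7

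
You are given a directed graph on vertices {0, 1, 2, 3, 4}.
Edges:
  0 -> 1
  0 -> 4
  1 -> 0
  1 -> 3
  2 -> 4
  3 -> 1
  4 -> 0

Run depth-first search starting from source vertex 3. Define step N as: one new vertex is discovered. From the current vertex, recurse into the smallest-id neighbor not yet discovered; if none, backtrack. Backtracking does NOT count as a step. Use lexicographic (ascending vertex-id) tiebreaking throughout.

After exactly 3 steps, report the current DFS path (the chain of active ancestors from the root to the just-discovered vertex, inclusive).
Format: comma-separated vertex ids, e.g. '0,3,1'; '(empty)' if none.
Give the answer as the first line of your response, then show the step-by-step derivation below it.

3,1,0

step 1: discover 3; path=3; order=3
step 2: discover 1; path=3>1; order=3,1
step 3: discover 0; path=3>1>0; order=3,1,0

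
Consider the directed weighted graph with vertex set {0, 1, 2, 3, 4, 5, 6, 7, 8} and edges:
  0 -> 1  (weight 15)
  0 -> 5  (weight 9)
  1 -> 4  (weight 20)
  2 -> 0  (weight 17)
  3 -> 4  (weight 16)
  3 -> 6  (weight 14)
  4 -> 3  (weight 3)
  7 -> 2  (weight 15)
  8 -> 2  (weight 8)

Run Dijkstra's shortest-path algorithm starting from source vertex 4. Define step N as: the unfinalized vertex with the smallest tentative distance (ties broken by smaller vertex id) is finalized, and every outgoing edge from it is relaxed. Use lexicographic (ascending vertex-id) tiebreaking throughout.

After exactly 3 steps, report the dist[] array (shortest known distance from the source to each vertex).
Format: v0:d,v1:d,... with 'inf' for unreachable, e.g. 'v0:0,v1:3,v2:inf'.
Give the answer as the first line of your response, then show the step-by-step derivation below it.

v0:inf,v1:inf,v2:inf,v3:3,v4:0,v5:inf,v6:17,v7:inf,v8:inf

step 1: dist = v0:inf,v1:inf,v2:inf,v3:3,v4:0,v5:inf,v6:inf,v7:inf,v8:inf
step 2: dist = v0:inf,v1:inf,v2:inf,v3:3,v4:0,v5:inf,v6:17,v7:inf,v8:inf
step 3: dist = v0:inf,v1:inf,v2:inf,v3:3,v4:0,v5:inf,v6:17,v7:inf,v8:inf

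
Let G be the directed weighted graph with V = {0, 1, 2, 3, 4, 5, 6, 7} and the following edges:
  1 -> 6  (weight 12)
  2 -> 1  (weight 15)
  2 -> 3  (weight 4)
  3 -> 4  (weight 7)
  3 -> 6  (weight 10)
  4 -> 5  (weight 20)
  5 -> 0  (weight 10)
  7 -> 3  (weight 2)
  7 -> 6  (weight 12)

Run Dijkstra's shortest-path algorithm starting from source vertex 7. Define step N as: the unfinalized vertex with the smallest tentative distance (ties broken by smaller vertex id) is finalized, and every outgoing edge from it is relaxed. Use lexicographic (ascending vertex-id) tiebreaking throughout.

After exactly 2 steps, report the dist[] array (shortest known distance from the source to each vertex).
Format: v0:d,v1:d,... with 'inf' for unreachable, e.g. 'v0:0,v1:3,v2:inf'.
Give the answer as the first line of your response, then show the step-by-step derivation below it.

v0:inf,v1:inf,v2:inf,v3:2,v4:9,v5:inf,v6:12,v7:0

step 1: dist = v0:inf,v1:inf,v2:inf,v3:2,v4:inf,v5:inf,v6:12,v7:0
step 2: dist = v0:inf,v1:inf,v2:inf,v3:2,v4:9,v5:inf,v6:12,v7:0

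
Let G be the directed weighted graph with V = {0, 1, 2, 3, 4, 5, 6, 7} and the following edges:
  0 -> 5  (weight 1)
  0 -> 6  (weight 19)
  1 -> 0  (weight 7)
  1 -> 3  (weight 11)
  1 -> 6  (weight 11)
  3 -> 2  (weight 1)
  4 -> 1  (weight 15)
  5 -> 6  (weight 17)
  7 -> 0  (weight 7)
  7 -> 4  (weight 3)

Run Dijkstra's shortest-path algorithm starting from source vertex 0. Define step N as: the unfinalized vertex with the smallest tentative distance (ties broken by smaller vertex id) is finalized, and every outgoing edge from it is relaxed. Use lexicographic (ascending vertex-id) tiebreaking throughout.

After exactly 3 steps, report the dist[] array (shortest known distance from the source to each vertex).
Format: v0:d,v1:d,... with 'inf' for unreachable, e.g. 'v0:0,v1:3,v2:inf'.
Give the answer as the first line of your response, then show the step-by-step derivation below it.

v0:0,v1:inf,v2:inf,v3:inf,v4:inf,v5:1,v6:18,v7:inf

step 1: dist = v0:0,v1:inf,v2:inf,v3:inf,v4:inf,v5:1,v6:19,v7:inf
step 2: dist = v0:0,v1:inf,v2:inf,v3:inf,v4:inf,v5:1,v6:18,v7:inf
step 3: dist = v0:0,v1:inf,v2:inf,v3:inf,v4:inf,v5:1,v6:18,v7:inf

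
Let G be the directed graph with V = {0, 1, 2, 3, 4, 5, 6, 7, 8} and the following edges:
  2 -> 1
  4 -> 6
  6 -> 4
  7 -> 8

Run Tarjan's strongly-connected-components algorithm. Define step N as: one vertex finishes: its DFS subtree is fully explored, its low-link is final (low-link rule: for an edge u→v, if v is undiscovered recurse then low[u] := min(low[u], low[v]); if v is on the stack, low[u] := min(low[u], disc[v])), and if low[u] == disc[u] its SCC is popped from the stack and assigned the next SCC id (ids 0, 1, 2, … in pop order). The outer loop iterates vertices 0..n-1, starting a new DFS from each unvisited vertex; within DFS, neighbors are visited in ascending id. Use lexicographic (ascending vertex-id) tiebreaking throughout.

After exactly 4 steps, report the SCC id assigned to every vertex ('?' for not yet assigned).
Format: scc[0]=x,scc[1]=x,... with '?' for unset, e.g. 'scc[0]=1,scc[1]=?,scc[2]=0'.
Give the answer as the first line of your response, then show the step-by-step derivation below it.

scc[0]=0,scc[1]=1,scc[2]=2,scc[3]=3,scc[4]=?,scc[5]=?,scc[6]=?,scc[7]=?,scc[8]=?

step 1: low=(low[0]=0,low[1]=?,low[2]=?,low[3]=?,low[4]=?,low[5]=?,low[6]=?,low[7]=?,low[8]=?); scc=(scc[0]=0,scc[1]=?,scc[2]=?,scc[3]=?,scc[4]=?,scc[5]=?,scc[6]=?,scc[7]=?,scc[8]=?)
step 2: low=(low[0]=0,low[1]=1,low[2]=?,low[3]=?,low[4]=?,low[5]=?,low[6]=?,low[7]=?,low[8]=?); scc=(scc[0]=0,scc[1]=1,scc[2]=?,scc[3]=?,scc[4]=?,scc[5]=?,scc[6]=?,scc[7]=?,scc[8]=?)
step 3: low=(low[0]=0,low[1]=1,low[2]=2,low[3]=?,low[4]=?,low[5]=?,low[6]=?,low[7]=?,low[8]=?); scc=(scc[0]=0,scc[1]=1,scc[2]=2,scc[3]=?,scc[4]=?,scc[5]=?,scc[6]=?,scc[7]=?,scc[8]=?)
step 4: low=(low[0]=0,low[1]=1,low[2]=2,low[3]=3,low[4]=?,low[5]=?,low[6]=?,low[7]=?,low[8]=?); scc=(scc[0]=0,scc[1]=1,scc[2]=2,scc[3]=3,scc[4]=?,scc[5]=?,scc[6]=?,scc[7]=?,scc[8]=?)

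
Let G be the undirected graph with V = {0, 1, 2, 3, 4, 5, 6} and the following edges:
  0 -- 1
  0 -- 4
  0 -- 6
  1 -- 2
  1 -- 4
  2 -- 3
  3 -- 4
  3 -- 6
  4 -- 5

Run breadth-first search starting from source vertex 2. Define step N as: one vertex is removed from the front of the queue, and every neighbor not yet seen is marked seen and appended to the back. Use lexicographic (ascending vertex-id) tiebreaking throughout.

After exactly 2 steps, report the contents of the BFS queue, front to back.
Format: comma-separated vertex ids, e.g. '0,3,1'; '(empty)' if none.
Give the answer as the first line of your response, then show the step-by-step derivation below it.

3,0,4

step 1: dequeue 2; queue=[1,3]; order=2
step 2: dequeue 1; queue=[3,0,4]; order=2,1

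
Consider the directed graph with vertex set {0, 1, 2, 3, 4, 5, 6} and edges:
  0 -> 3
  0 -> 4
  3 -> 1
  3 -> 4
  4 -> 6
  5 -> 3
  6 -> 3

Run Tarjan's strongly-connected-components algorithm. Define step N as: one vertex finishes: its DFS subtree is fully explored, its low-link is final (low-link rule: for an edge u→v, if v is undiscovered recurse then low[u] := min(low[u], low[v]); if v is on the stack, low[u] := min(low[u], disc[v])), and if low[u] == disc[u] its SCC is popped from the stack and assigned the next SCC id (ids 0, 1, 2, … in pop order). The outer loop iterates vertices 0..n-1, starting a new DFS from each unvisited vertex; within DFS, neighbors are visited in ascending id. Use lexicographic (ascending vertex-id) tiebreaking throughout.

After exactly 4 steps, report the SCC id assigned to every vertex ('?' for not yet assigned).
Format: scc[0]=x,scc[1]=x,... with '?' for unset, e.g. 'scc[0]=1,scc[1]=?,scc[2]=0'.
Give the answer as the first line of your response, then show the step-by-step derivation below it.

scc[0]=?,scc[1]=0,scc[2]=?,scc[3]=1,scc[4]=1,scc[5]=?,scc[6]=1

step 1: low=(low[0]=0,low[1]=2,low[2]=?,low[3]=1,low[4]=?,low[5]=?,low[6]=?); scc=(scc[0]=?,scc[1]=0,scc[2]=?,scc[3]=?,scc[4]=?,scc[5]=?,scc[6]=?)
step 2: low=(low[0]=0,low[1]=2,low[2]=?,low[3]=1,low[4]=3,low[5]=?,low[6]=1); scc=(scc[0]=?,scc[1]=0,scc[2]=?,scc[3]=?,scc[4]=?,scc[5]=?,scc[6]=?)
step 3: low=(low[0]=0,low[1]=2,low[2]=?,low[3]=1,low[4]=1,low[5]=?,low[6]=1); scc=(scc[0]=?,scc[1]=0,scc[2]=?,scc[3]=?,scc[4]=?,scc[5]=?,scc[6]=?)
step 4: low=(low[0]=0,low[1]=2,low[2]=?,low[3]=1,low[4]=1,low[5]=?,low[6]=1); scc=(scc[0]=?,scc[1]=0,scc[2]=?,scc[3]=1,scc[4]=1,scc[5]=?,scc[6]=1)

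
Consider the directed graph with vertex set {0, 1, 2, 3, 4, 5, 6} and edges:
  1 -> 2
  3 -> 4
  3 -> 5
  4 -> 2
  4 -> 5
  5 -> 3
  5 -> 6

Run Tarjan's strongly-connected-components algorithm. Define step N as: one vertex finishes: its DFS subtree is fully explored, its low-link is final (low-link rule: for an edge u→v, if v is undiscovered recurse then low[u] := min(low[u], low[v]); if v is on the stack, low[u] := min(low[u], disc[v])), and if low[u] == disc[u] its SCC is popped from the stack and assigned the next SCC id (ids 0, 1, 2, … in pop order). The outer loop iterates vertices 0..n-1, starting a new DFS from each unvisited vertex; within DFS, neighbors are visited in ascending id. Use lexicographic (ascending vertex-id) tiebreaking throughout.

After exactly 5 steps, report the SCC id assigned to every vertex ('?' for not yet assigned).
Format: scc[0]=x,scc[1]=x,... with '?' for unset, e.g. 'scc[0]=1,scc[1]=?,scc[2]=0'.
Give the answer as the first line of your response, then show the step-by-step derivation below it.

scc[0]=0,scc[1]=2,scc[2]=1,scc[3]=?,scc[4]=?,scc[5]=?,scc[6]=3

step 1: low=(low[0]=0,low[1]=?,low[2]=?,low[3]=?,low[4]=?,low[5]=?,low[6]=?); scc=(scc[0]=0,scc[1]=?,scc[2]=?,scc[3]=?,scc[4]=?,scc[5]=?,scc[6]=?)
step 2: low=(low[0]=0,low[1]=1,low[2]=2,low[3]=?,low[4]=?,low[5]=?,low[6]=?); scc=(scc[0]=0,scc[1]=?,scc[2]=1,scc[3]=?,scc[4]=?,scc[5]=?,scc[6]=?)
step 3: low=(low[0]=0,low[1]=1,low[2]=2,low[3]=?,low[4]=?,low[5]=?,low[6]=?); scc=(scc[0]=0,scc[1]=2,scc[2]=1,scc[3]=?,scc[4]=?,scc[5]=?,scc[6]=?)
step 4: low=(low[0]=0,low[1]=1,low[2]=2,low[3]=3,low[4]=4,low[5]=3,low[6]=6); scc=(scc[0]=0,scc[1]=2,scc[2]=1,scc[3]=?,scc[4]=?,scc[5]=?,scc[6]=3)
step 5: low=(low[0]=0,low[1]=1,low[2]=2,low[3]=3,low[4]=4,low[5]=3,low[6]=6); scc=(scc[0]=0,scc[1]=2,scc[2]=1,scc[3]=?,scc[4]=?,scc[5]=?,scc[6]=3)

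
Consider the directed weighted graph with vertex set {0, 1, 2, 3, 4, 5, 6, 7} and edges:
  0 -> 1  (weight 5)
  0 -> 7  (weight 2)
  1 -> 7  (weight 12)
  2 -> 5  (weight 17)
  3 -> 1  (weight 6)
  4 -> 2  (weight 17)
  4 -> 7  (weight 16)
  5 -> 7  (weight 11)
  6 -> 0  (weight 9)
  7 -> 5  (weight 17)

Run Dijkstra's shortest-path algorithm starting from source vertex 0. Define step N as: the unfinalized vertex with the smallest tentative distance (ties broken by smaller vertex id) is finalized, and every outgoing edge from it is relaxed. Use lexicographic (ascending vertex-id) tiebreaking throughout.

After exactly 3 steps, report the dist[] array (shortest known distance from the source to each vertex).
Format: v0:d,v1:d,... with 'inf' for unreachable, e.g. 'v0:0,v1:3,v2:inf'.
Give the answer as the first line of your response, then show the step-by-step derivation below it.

v0:0,v1:5,v2:inf,v3:inf,v4:inf,v5:19,v6:inf,v7:2

step 1: dist = v0:0,v1:5,v2:inf,v3:inf,v4:inf,v5:inf,v6:inf,v7:2
step 2: dist = v0:0,v1:5,v2:inf,v3:inf,v4:inf,v5:19,v6:inf,v7:2
step 3: dist = v0:0,v1:5,v2:inf,v3:inf,v4:inf,v5:19,v6:inf,v7:2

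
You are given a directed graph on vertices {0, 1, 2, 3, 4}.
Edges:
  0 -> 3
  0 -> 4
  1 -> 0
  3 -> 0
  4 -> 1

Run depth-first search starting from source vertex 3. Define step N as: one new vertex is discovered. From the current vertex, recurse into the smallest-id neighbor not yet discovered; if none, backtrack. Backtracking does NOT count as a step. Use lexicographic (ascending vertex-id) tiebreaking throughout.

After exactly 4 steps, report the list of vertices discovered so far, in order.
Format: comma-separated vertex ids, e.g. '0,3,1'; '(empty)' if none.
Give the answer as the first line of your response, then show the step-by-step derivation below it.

3,0,4,1

step 1: discover 3; path=3; order=3
step 2: discover 0; path=3>0; order=3,0
step 3: discover 4; path=3>0>4; order=3,0,4
step 4: discover 1; path=3>0>4>1; order=3,0,4,1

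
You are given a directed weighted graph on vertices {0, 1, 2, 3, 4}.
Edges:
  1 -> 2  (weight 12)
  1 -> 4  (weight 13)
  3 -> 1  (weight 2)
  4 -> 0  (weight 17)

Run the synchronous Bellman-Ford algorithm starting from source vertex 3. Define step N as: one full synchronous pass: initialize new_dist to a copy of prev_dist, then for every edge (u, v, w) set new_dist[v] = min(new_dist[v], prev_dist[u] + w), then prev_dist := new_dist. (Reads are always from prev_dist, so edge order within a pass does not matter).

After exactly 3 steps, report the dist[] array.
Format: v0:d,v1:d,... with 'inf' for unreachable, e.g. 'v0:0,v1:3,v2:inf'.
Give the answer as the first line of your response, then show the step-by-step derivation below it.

v0:32,v1:2,v2:14,v3:0,v4:15

step 1: dist = v0:inf,v1:2,v2:inf,v3:0,v4:inf
step 2: dist = v0:inf,v1:2,v2:14,v3:0,v4:15
step 3: dist = v0:32,v1:2,v2:14,v3:0,v4:15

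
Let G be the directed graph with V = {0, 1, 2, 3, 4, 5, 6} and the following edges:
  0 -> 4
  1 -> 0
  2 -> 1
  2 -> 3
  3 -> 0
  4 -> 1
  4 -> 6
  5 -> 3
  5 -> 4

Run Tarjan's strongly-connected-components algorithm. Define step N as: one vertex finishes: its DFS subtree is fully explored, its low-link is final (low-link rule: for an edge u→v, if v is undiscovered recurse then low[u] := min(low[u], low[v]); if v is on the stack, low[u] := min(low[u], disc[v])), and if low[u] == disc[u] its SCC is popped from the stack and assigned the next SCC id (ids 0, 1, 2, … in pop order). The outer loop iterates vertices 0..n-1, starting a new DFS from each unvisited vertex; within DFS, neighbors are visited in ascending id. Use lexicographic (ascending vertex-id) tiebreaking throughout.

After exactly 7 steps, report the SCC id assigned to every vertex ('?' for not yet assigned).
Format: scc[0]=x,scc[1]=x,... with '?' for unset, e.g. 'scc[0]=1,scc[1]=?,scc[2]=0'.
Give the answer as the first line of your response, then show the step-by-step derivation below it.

scc[0]=1,scc[1]=1,scc[2]=3,scc[3]=2,scc[4]=1,scc[5]=4,scc[6]=0

step 1: low=(low[0]=0,low[1]=0,low[2]=?,low[3]=?,low[4]=1,low[5]=?,low[6]=?); scc=(scc[0]=?,scc[1]=?,scc[2]=?,scc[3]=?,scc[4]=?,scc[5]=?,scc[6]=?)
step 2: low=(low[0]=0,low[1]=0,low[2]=?,low[3]=?,low[4]=0,low[5]=?,low[6]=3); scc=(scc[0]=?,scc[1]=?,scc[2]=?,scc[3]=?,scc[4]=?,scc[5]=?,scc[6]=0)
step 3: low=(low[0]=0,low[1]=0,low[2]=?,low[3]=?,low[4]=0,low[5]=?,low[6]=3); scc=(scc[0]=?,scc[1]=?,scc[2]=?,scc[3]=?,scc[4]=?,scc[5]=?,scc[6]=0)
step 4: low=(low[0]=0,low[1]=0,low[2]=?,low[3]=?,low[4]=0,low[5]=?,low[6]=3); scc=(scc[0]=1,scc[1]=1,scc[2]=?,scc[3]=?,scc[4]=1,scc[5]=?,scc[6]=0)
step 5: low=(low[0]=0,low[1]=0,low[2]=4,low[3]=5,low[4]=0,low[5]=?,low[6]=3); scc=(scc[0]=1,scc[1]=1,scc[2]=?,scc[3]=2,scc[4]=1,scc[5]=?,scc[6]=0)
step 6: low=(low[0]=0,low[1]=0,low[2]=4,low[3]=5,low[4]=0,low[5]=?,low[6]=3); scc=(scc[0]=1,scc[1]=1,scc[2]=3,scc[3]=2,scc[4]=1,scc[5]=?,scc[6]=0)
step 7: low=(low[0]=0,low[1]=0,low[2]=4,low[3]=5,low[4]=0,low[5]=6,low[6]=3); scc=(scc[0]=1,scc[1]=1,scc[2]=3,scc[3]=2,scc[4]=1,scc[5]=4,scc[6]=0)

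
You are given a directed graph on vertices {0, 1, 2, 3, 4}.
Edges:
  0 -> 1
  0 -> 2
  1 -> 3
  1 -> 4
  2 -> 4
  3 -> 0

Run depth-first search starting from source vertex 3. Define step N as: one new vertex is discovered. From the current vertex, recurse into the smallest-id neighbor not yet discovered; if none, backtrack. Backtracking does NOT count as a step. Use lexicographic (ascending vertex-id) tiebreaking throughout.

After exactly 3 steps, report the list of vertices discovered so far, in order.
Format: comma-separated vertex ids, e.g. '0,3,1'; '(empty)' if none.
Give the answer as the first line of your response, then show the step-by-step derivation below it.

3,0,1

step 1: discover 3; path=3; order=3
step 2: discover 0; path=3>0; order=3,0
step 3: discover 1; path=3>0>1; order=3,0,1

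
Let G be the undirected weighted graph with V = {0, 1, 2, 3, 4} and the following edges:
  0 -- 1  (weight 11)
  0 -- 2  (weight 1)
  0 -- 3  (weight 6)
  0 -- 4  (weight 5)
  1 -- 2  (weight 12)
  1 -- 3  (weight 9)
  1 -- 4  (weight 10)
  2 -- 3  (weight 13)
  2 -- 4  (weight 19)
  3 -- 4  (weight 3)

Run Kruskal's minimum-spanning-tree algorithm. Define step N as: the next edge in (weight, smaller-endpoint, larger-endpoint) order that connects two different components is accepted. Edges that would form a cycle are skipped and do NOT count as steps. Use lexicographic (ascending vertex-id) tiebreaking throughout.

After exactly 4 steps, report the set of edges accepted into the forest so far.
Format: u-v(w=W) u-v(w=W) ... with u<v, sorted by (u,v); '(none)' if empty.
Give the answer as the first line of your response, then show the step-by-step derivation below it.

0-2(w=1) 0-4(w=5) 1-3(w=9) 3-4(w=3)

step 1: add edge 0-2 (w=1); MST = {0-2(w=1)}
step 2: add edge 3-4 (w=3); MST = {0-2(w=1) 3-4(w=3)}
step 3: add edge 0-4 (w=5); MST = {0-2(w=1) 0-4(w=5) 3-4(w=3)}
step 4: add edge 1-3 (w=9); MST = {0-2(w=1) 0-4(w=5) 1-3(w=9) 3-4(w=3)}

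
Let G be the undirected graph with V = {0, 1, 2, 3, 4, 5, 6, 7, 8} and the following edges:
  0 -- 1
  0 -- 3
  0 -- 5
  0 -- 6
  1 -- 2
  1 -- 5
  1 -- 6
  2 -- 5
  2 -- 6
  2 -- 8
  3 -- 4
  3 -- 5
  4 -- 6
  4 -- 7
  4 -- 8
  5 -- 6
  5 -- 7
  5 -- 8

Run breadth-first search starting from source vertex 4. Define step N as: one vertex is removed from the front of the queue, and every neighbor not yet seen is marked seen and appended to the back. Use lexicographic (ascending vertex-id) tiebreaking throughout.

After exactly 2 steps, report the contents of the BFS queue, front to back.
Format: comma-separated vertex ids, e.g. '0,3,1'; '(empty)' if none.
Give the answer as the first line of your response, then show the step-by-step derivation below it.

6,7,8,0,5

step 1: dequeue 4; queue=[3,6,7,8]; order=4
step 2: dequeue 3; queue=[6,7,8,0,5]; order=4,3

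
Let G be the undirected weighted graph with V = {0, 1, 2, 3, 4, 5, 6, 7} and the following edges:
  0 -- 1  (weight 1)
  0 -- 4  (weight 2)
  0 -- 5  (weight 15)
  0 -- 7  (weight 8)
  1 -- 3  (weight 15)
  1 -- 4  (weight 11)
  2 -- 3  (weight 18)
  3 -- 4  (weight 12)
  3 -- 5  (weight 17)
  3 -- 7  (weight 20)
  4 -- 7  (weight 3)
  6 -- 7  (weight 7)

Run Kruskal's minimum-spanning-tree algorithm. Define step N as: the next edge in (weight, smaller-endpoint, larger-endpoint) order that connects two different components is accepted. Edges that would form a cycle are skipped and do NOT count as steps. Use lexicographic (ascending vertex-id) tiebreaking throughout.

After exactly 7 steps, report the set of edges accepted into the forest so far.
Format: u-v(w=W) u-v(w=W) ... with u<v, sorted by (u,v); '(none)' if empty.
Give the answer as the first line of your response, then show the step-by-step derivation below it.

0-1(w=1) 0-4(w=2) 0-5(w=15) 2-3(w=18) 3-4(w=12) 4-7(w=3) 6-7(w=7)

step 1: add edge 0-1 (w=1); MST = {0-1(w=1)}
step 2: add edge 0-4 (w=2); MST = {0-1(w=1) 0-4(w=2)}
step 3: add edge 4-7 (w=3); MST = {0-1(w=1) 0-4(w=2) 4-7(w=3)}
step 4: add edge 6-7 (w=7); MST = {0-1(w=1) 0-4(w=2) 4-7(w=3) 6-7(w=7)}
step 5: add edge 3-4 (w=12); MST = {0-1(w=1) 0-4(w=2) 3-4(w=12) 4-7(w=3) 6-7(w=7)}
step 6: add edge 0-5 (w=15); MST = {0-1(w=1) 0-4(w=2) 0-5(w=15) 3-4(w=12) 4-7(w=3) 6-7(w=7)}
step 7: add edge 2-3 (w=18); MST = {0-1(w=1) 0-4(w=2) 0-5(w=15) 2-3(w=18) 3-4(w=12) 4-7(w=3) 6-7(w=7)}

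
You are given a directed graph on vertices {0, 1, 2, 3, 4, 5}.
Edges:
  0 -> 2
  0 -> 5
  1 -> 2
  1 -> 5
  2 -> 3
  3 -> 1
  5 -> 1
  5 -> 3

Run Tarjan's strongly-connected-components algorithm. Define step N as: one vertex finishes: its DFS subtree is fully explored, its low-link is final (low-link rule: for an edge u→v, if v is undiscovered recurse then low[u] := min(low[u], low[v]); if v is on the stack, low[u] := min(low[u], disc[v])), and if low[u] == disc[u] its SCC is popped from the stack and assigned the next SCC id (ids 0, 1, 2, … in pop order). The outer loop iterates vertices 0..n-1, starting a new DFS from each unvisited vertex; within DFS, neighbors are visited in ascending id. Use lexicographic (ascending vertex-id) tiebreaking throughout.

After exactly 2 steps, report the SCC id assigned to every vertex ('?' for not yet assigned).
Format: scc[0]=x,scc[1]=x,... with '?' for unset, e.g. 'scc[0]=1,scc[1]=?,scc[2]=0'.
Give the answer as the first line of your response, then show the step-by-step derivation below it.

scc[0]=?,scc[1]=?,scc[2]=?,scc[3]=?,scc[4]=?,scc[5]=?

step 1: low=(low[0]=0,low[1]=1,low[2]=1,low[3]=2,low[4]=?,low[5]=2); scc=(scc[0]=?,scc[1]=?,scc[2]=?,scc[3]=?,scc[4]=?,scc[5]=?)
step 2: low=(low[0]=0,low[1]=1,low[2]=1,low[3]=2,low[4]=?,low[5]=2); scc=(scc[0]=?,scc[1]=?,scc[2]=?,scc[3]=?,scc[4]=?,scc[5]=?)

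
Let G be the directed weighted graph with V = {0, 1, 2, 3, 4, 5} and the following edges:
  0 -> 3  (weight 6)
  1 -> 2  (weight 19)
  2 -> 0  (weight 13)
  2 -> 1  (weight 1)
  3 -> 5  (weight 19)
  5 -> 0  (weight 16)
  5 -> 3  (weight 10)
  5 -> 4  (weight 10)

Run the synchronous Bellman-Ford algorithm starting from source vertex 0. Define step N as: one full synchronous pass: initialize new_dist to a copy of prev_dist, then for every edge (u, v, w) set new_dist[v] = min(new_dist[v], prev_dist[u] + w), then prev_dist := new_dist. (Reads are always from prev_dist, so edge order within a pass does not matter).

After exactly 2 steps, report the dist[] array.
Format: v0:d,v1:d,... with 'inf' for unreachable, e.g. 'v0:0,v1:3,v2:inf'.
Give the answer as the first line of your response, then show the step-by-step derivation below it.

v0:0,v1:inf,v2:inf,v3:6,v4:inf,v5:25

step 1: dist = v0:0,v1:inf,v2:inf,v3:6,v4:inf,v5:inf
step 2: dist = v0:0,v1:inf,v2:inf,v3:6,v4:inf,v5:25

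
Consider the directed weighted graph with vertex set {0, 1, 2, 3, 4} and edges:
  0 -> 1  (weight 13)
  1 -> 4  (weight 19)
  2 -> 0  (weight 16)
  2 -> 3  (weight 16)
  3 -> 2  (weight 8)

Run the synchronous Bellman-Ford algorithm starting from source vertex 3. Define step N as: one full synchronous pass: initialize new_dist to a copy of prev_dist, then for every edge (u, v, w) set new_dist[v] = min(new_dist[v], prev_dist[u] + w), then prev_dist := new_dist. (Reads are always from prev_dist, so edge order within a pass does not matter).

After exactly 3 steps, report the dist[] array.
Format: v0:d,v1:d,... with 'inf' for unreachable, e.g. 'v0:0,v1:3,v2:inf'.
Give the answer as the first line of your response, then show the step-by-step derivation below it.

v0:24,v1:37,v2:8,v3:0,v4:inf

step 1: dist = v0:inf,v1:inf,v2:8,v3:0,v4:inf
step 2: dist = v0:24,v1:inf,v2:8,v3:0,v4:inf
step 3: dist = v0:24,v1:37,v2:8,v3:0,v4:inf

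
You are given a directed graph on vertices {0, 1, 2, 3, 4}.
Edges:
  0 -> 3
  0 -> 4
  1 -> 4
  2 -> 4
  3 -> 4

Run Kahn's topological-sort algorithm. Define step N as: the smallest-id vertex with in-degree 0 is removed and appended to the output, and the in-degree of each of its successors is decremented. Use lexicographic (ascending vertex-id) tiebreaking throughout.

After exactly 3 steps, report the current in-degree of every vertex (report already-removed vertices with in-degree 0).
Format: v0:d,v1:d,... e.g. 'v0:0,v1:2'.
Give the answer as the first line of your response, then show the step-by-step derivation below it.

v0:0,v1:0,v2:0,v3:0,v4:1

step 1: output 0; order=[0]; indeg=(0,0,0,0,3)
step 2: output 1; order=[0,1]; indeg=(0,0,0,0,2)
step 3: output 2; order=[0,1,2]; indeg=(0,0,0,0,1)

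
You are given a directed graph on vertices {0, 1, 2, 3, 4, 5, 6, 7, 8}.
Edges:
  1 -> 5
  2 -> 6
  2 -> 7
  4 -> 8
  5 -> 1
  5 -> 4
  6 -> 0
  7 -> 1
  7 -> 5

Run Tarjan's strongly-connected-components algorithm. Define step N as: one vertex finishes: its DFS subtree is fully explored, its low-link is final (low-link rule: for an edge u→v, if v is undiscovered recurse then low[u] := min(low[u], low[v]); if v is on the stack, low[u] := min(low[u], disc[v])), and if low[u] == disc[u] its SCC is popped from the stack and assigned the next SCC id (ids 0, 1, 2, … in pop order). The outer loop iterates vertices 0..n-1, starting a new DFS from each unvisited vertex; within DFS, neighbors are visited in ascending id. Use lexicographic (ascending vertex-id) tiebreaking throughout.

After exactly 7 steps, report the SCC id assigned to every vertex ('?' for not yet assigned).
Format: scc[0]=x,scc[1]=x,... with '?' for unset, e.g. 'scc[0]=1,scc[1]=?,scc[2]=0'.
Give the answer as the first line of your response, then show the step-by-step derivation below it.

scc[0]=0,scc[1]=3,scc[2]=?,scc[3]=?,scc[4]=2,scc[5]=3,scc[6]=4,scc[7]=5,scc[8]=1

step 1: low=(low[0]=0,low[1]=?,low[2]=?,low[3]=?,low[4]=?,low[5]=?,low[6]=?,low[7]=?,low[8]=?); scc=(scc[0]=0,scc[1]=?,scc[2]=?,scc[3]=?,scc[4]=?,scc[5]=?,scc[6]=?,scc[7]=?,scc[8]=?)
step 2: low=(low[0]=0,low[1]=1,low[2]=?,low[3]=?,low[4]=3,low[5]=1,low[6]=?,low[7]=?,low[8]=4); scc=(scc[0]=0,scc[1]=?,scc[2]=?,scc[3]=?,scc[4]=?,scc[5]=?,scc[6]=?,scc[7]=?,scc[8]=1)
step 3: low=(low[0]=0,low[1]=1,low[2]=?,low[3]=?,low[4]=3,low[5]=1,low[6]=?,low[7]=?,low[8]=4); scc=(scc[0]=0,scc[1]=?,scc[2]=?,scc[3]=?,scc[4]=2,scc[5]=?,scc[6]=?,scc[7]=?,scc[8]=1)
step 4: low=(low[0]=0,low[1]=1,low[2]=?,low[3]=?,low[4]=3,low[5]=1,low[6]=?,low[7]=?,low[8]=4); scc=(scc[0]=0,scc[1]=?,scc[2]=?,scc[3]=?,scc[4]=2,scc[5]=?,scc[6]=?,scc[7]=?,scc[8]=1)
step 5: low=(low[0]=0,low[1]=1,low[2]=?,low[3]=?,low[4]=3,low[5]=1,low[6]=?,low[7]=?,low[8]=4); scc=(scc[0]=0,scc[1]=3,scc[2]=?,scc[3]=?,scc[4]=2,scc[5]=3,scc[6]=?,scc[7]=?,scc[8]=1)
step 6: low=(low[0]=0,low[1]=1,low[2]=5,low[3]=?,low[4]=3,low[5]=1,low[6]=6,low[7]=?,low[8]=4); scc=(scc[0]=0,scc[1]=3,scc[2]=?,scc[3]=?,scc[4]=2,scc[5]=3,scc[6]=4,scc[7]=?,scc[8]=1)
step 7: low=(low[0]=0,low[1]=1,low[2]=5,low[3]=?,low[4]=3,low[5]=1,low[6]=6,low[7]=7,low[8]=4); scc=(scc[0]=0,scc[1]=3,scc[2]=?,scc[3]=?,scc[4]=2,scc[5]=3,scc[6]=4,scc[7]=5,scc[8]=1)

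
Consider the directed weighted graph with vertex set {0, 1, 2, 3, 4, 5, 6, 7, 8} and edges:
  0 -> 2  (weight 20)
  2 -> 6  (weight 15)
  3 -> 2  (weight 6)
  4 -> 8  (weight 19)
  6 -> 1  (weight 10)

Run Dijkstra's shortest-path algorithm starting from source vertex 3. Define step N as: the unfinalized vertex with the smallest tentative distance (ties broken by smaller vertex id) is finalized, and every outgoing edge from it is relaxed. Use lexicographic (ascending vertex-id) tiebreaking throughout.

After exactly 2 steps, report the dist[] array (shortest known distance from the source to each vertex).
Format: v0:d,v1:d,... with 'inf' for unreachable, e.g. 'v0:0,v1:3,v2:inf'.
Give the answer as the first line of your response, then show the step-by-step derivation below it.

v0:inf,v1:inf,v2:6,v3:0,v4:inf,v5:inf,v6:21,v7:inf,v8:inf

step 1: dist = v0:inf,v1:inf,v2:6,v3:0,v4:inf,v5:inf,v6:inf,v7:inf,v8:inf
step 2: dist = v0:inf,v1:inf,v2:6,v3:0,v4:inf,v5:inf,v6:21,v7:inf,v8:inf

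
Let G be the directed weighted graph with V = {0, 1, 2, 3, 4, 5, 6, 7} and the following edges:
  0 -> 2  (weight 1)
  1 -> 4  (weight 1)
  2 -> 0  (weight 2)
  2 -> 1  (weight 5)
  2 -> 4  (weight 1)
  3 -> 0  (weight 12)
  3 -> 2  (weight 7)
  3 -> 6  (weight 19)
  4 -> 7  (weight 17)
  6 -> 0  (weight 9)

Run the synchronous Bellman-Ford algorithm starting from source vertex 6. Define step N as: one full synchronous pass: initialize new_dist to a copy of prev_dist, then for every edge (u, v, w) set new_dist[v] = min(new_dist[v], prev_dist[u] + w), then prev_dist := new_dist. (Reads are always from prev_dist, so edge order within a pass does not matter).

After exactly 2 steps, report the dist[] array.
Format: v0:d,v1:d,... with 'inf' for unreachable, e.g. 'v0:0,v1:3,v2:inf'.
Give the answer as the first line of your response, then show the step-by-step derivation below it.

v0:9,v1:inf,v2:10,v3:inf,v4:inf,v5:inf,v6:0,v7:inf

step 1: dist = v0:9,v1:inf,v2:inf,v3:inf,v4:inf,v5:inf,v6:0,v7:inf
step 2: dist = v0:9,v1:inf,v2:10,v3:inf,v4:inf,v5:inf,v6:0,v7:inf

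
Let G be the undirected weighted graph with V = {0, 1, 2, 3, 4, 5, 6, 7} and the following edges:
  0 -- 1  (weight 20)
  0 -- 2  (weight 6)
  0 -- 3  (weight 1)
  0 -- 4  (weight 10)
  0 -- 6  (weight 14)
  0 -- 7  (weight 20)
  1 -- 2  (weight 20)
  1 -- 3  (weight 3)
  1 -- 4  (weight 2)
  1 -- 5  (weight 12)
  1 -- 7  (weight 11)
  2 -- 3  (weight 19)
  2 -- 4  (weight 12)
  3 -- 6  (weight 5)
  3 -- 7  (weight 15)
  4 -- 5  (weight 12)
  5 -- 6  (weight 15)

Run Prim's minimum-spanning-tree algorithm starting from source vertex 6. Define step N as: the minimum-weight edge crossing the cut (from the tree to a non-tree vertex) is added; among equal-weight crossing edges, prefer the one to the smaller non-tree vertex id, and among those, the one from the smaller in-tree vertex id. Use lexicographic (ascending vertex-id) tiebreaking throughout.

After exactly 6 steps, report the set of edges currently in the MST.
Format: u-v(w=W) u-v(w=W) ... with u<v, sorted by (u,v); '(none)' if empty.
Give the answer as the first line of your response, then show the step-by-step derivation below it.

0-2(w=6) 0-3(w=1) 1-3(w=3) 1-4(w=2) 1-7(w=11) 3-6(w=5)

step 1: add edge 3-6 (w=5); MST = {3-6(w=5)}
step 2: add edge 0-3 (w=1); MST = {0-3(w=1) 3-6(w=5)}
step 3: add edge 1-3 (w=3); MST = {0-3(w=1) 1-3(w=3) 3-6(w=5)}
step 4: add edge 1-4 (w=2); MST = {0-3(w=1) 1-3(w=3) 1-4(w=2) 3-6(w=5)}
step 5: add edge 0-2 (w=6); MST = {0-2(w=6) 0-3(w=1) 1-3(w=3) 1-4(w=2) 3-6(w=5)}
step 6: add edge 1-7 (w=11); MST = {0-2(w=6) 0-3(w=1) 1-3(w=3) 1-4(w=2) 1-7(w=11) 3-6(w=5)}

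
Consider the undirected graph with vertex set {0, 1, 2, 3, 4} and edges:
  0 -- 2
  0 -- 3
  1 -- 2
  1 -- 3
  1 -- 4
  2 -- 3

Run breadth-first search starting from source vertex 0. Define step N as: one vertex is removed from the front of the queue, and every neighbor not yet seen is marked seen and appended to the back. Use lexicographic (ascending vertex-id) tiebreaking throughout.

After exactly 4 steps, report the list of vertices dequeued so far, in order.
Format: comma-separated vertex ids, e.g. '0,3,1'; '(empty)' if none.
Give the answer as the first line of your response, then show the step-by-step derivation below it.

0,2,3,1

step 1: dequeue 0; queue=[2,3]; order=0
step 2: dequeue 2; queue=[3,1]; order=0,2
step 3: dequeue 3; queue=[1]; order=0,2,3
step 4: dequeue 1; queue=[4]; order=0,2,3,1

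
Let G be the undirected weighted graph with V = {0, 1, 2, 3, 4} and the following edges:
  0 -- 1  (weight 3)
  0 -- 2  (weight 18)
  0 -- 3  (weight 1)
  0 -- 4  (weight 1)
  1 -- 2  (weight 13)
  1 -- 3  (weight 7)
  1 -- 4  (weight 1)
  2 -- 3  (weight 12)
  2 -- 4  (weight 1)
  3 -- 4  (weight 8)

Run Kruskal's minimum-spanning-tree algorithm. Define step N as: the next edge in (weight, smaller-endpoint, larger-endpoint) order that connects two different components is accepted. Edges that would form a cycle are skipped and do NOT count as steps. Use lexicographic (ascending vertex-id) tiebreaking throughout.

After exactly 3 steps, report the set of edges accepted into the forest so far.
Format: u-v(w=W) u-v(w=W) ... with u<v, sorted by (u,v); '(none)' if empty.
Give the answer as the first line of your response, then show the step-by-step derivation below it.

0-3(w=1) 0-4(w=1) 1-4(w=1)

step 1: add edge 0-3 (w=1); MST = {0-3(w=1)}
step 2: add edge 0-4 (w=1); MST = {0-3(w=1) 0-4(w=1)}
step 3: add edge 1-4 (w=1); MST = {0-3(w=1) 0-4(w=1) 1-4(w=1)}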